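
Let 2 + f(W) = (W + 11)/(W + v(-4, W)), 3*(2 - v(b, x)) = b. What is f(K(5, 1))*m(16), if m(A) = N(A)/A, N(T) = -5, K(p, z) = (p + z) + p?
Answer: 25/172 ≈ 0.14535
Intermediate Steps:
v(b, x) = 2 - b/3
K(p, z) = z + 2*p
m(A) = -5/A
f(W) = -2 + (11 + W)/(10/3 + W) (f(W) = -2 + (W + 11)/(W + (2 - ⅓*(-4))) = -2 + (11 + W)/(W + (2 + 4/3)) = -2 + (11 + W)/(W + 10/3) = -2 + (11 + W)/(10/3 + W))
f(K(5, 1))*m(16) = ((13 - 3*(1 + 2*5))/(10 + 3*(1 + 2*5)))*(-5/16) = ((13 - 3*(1 + 10))/(10 + 3*(1 + 10)))*(-5*1/16) = ((13 - 3*11)/(10 + 3*11))*(-5/16) = ((13 - 33)/(10 + 33))*(-5/16) = (-20/43)*(-5/16) = ((1/43)*(-20))*(-5/16) = -20/43*(-5/16) = 25/172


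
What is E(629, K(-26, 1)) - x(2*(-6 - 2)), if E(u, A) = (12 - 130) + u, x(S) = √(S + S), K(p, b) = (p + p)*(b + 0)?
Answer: 511 - 4*I*√2 ≈ 511.0 - 5.6569*I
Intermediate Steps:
K(p, b) = 2*b*p (K(p, b) = (2*p)*b = 2*b*p)
x(S) = √2*√S (x(S) = √(2*S) = √2*√S)
E(u, A) = -118 + u
E(629, K(-26, 1)) - x(2*(-6 - 2)) = (-118 + 629) - √2*√(2*(-6 - 2)) = 511 - √2*√(2*(-8)) = 511 - √2*√(-16) = 511 - √2*4*I = 511 - 4*I*√2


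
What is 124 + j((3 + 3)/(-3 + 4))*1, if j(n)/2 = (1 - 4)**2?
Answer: 142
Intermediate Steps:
j(n) = 18 (j(n) = 2*(1 - 4)**2 = 2*(-3)**2 = 2*9 = 18)
124 + j((3 + 3)/(-3 + 4))*1 = 124 + 18*1 = 124 + 18 = 142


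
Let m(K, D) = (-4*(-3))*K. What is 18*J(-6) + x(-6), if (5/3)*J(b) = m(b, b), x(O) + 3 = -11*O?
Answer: -3573/5 ≈ -714.60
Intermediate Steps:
x(O) = -3 - 11*O
m(K, D) = 12*K
J(b) = 36*b/5 (J(b) = 3*(12*b)/5 = 36*b/5)
18*J(-6) + x(-6) = 18*((36/5)*(-6)) + (-3 - 11*(-6)) = 18*(-216/5) + (-3 + 66) = -3888/5 + 63 = -3573/5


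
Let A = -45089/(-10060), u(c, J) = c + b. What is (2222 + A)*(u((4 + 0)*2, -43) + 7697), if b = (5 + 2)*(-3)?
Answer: 43027343689/2515 ≈ 1.7108e+7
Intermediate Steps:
b = -21 (b = 7*(-3) = -21)
u(c, J) = -21 + c (u(c, J) = c - 21 = -21 + c)
A = 45089/10060 (A = -45089*(-1/10060) = 45089/10060 ≈ 4.4820)
(2222 + A)*(u((4 + 0)*2, -43) + 7697) = (2222 + 45089/10060)*((-21 + (4 + 0)*2) + 7697) = 22398409*((-21 + 4*2) + 7697)/10060 = 22398409*((-21 + 8) + 7697)/10060 = 22398409*(-13 + 7697)/10060 = (22398409/10060)*7684 = 43027343689/2515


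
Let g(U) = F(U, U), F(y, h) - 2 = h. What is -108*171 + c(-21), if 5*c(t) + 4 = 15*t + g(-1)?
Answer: -92658/5 ≈ -18532.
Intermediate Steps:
F(y, h) = 2 + h
g(U) = 2 + U
c(t) = -3/5 + 3*t (c(t) = -4/5 + (15*t + (2 - 1))/5 = -4/5 + (15*t + 1)/5 = -4/5 + (1 + 15*t)/5 = -4/5 + (1/5 + 3*t) = -3/5 + 3*t)
-108*171 + c(-21) = -108*171 + (-3/5 + 3*(-21)) = -18468 + (-3/5 - 63) = -18468 - 318/5 = -92658/5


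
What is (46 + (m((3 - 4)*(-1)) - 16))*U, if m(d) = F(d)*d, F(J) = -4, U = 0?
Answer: 0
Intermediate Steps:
m(d) = -4*d
(46 + (m((3 - 4)*(-1)) - 16))*U = (46 + (-4*(3 - 4)*(-1) - 16))*0 = (46 + (-(-4)*(-1) - 16))*0 = (46 + (-4*1 - 16))*0 = (46 + (-4 - 16))*0 = (46 - 20)*0 = 26*0 = 0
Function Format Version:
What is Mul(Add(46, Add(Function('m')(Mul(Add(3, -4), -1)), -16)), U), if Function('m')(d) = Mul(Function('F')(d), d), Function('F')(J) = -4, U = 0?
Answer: 0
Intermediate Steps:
Function('m')(d) = Mul(-4, d)
Mul(Add(46, Add(Function('m')(Mul(Add(3, -4), -1)), -16)), U) = Mul(Add(46, Add(Mul(-4, Mul(Add(3, -4), -1)), -16)), 0) = Mul(Add(46, Add(Mul(-4, Mul(-1, -1)), -16)), 0) = Mul(Add(46, Add(Mul(-4, 1), -16)), 0) = Mul(Add(46, Add(-4, -16)), 0) = Mul(Add(46, -20), 0) = Mul(26, 0) = 0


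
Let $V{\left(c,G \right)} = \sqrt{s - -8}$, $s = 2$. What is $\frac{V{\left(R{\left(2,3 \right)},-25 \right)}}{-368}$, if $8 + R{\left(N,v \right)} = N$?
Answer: $- \frac{\sqrt{10}}{368} \approx -0.0085931$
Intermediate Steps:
$R{\left(N,v \right)} = -8 + N$
$V{\left(c,G \right)} = \sqrt{10}$ ($V{\left(c,G \right)} = \sqrt{2 - -8} = \sqrt{2 + 8} = \sqrt{10}$)
$\frac{V{\left(R{\left(2,3 \right)},-25 \right)}}{-368} = \frac{\sqrt{10}}{-368} = \sqrt{10} \left(- \frac{1}{368}\right) = - \frac{\sqrt{10}}{368}$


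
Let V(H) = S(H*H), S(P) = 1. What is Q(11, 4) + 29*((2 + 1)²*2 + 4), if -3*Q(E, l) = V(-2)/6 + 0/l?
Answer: 11483/18 ≈ 637.94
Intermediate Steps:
V(H) = 1
Q(E, l) = -1/18 (Q(E, l) = -(1/6 + 0/l)/3 = -(1*(⅙) + 0)/3 = -(⅙ + 0)/3 = -⅓*⅙ = -1/18)
Q(11, 4) + 29*((2 + 1)²*2 + 4) = -1/18 + 29*((2 + 1)²*2 + 4) = -1/18 + 29*(3²*2 + 4) = -1/18 + 29*(9*2 + 4) = -1/18 + 29*(18 + 4) = -1/18 + 29*22 = -1/18 + 638 = 11483/18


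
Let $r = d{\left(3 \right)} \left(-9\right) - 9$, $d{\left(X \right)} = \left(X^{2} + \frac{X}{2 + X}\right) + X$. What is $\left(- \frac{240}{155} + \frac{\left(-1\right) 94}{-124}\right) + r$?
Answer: $- \frac{38189}{310} \approx -123.19$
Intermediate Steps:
$d{\left(X \right)} = X + X^{2} + \frac{X}{2 + X}$ ($d{\left(X \right)} = \left(X^{2} + \frac{X}{2 + X}\right) + X = X + X^{2} + \frac{X}{2 + X}$)
$r = - \frac{612}{5}$ ($r = \frac{3 \left(3 + 3^{2} + 3 \cdot 3\right)}{2 + 3} \left(-9\right) - 9 = \frac{3 \left(3 + 9 + 9\right)}{5} \left(-9\right) - 9 = 3 \cdot \frac{1}{5} \cdot 21 \left(-9\right) - 9 = \frac{63}{5} \left(-9\right) - 9 = - \frac{567}{5} - 9 = - \frac{612}{5} \approx -122.4$)
$\left(- \frac{240}{155} + \frac{\left(-1\right) 94}{-124}\right) + r = \left(- \frac{240}{155} + \frac{\left(-1\right) 94}{-124}\right) - \frac{612}{5} = \left(\left(-240\right) \frac{1}{155} - - \frac{47}{62}\right) - \frac{612}{5} = \left(- \frac{48}{31} + \frac{47}{62}\right) - \frac{612}{5} = - \frac{49}{62} - \frac{612}{5} = - \frac{38189}{310}$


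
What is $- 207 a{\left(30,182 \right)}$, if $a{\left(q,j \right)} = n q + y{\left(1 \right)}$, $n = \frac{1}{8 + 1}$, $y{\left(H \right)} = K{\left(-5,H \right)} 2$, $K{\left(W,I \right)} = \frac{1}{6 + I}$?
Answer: $- \frac{5244}{7} \approx -749.14$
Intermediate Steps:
$y{\left(H \right)} = \frac{2}{6 + H}$ ($y{\left(H \right)} = \frac{1}{6 + H} 2 = \frac{2}{6 + H}$)
$n = \frac{1}{9} \approx 0.11111$
$a{\left(q,j \right)} = \frac{2}{7} + \frac{q}{9}$ ($a{\left(q,j \right)} = \frac{q}{9} + \frac{2}{6 + 1} = \frac{q}{9} + \frac{2}{7} = \frac{2}{7} + \frac{q}{9}$)
$- 207 a{\left(30,182 \right)} = - 207 \left(\frac{2}{7} + \frac{1}{9} \cdot 30\right) = - 207 \left(\frac{2}{7} + \frac{10}{3}\right) = \left(-207\right) \frac{76}{21} = - \frac{5244}{7}$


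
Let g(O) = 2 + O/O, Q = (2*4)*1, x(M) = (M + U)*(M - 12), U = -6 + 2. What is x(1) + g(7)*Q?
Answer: 57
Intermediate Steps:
U = -4
x(M) = (-12 + M)*(-4 + M) (x(M) = (M - 4)*(M - 12) = (-4 + M)*(-12 + M) = (-12 + M)*(-4 + M))
Q = 8 (Q = 8*1 = 8)
g(O) = 3 (g(O) = 2 + 1 = 3)
x(1) + g(7)*Q = (48 + 1² - 16*1) + 3*8 = (48 + 1 - 16) + 24 = 33 + 24 = 57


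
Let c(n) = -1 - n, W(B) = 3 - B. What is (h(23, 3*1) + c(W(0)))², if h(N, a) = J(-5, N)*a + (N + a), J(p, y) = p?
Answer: 49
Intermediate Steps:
h(N, a) = N - 4*a (h(N, a) = -5*a + (N + a) = N - 4*a)
(h(23, 3*1) + c(W(0)))² = ((23 - 12) + (-1 - (3 - 1*0)))² = ((23 - 4*3) + (-1 - (3 + 0)))² = ((23 - 12) + (-1 - 1*3))² = (11 + (-1 - 3))² = (11 - 4)² = 7² = 49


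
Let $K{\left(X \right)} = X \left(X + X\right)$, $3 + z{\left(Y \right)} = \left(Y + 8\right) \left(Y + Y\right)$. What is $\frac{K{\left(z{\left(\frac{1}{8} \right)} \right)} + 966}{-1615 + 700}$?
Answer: $- \frac{495553}{468480} \approx -1.0578$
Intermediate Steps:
$z{\left(Y \right)} = -3 + 2 Y \left(8 + Y\right)$ ($z{\left(Y \right)} = -3 + \left(Y + 8\right) \left(Y + Y\right) = -3 + \left(8 + Y\right) 2 Y = -3 + 2 Y \left(8 + Y\right)$)
$K{\left(X \right)} = 2 X^{2}$ ($K{\left(X \right)} = X 2 X = 2 X^{2}$)
$\frac{K{\left(z{\left(\frac{1}{8} \right)} \right)} + 966}{-1615 + 700} = \frac{2 \left(-3 + 2 \left(\frac{1}{8}\right)^{2} + \frac{16}{8}\right)^{2} + 966}{-1615 + 700} = \frac{2 \left(-3 + \frac{2}{64} + 16 \cdot \frac{1}{8}\right)^{2} + 966}{-915} = \left(2 \left(-3 + 2 \cdot \frac{1}{64} + 2\right)^{2} + 966\right) \left(- \frac{1}{915}\right) = \left(2 \left(-3 + \frac{1}{32} + 2\right)^{2} + 966\right) \left(- \frac{1}{915}\right) = \left(2 \left(- \frac{31}{32}\right)^{2} + 966\right) \left(- \frac{1}{915}\right) = \left(2 \cdot \frac{961}{1024} + 966\right) \left(- \frac{1}{915}\right) = \left(\frac{961}{512} + 966\right) \left(- \frac{1}{915}\right) = \frac{495553}{512} \left(- \frac{1}{915}\right) = - \frac{495553}{468480}$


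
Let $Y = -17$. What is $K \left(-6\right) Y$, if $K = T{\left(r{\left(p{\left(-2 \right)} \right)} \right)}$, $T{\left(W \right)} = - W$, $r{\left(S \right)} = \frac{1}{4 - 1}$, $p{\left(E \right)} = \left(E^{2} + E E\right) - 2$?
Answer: $-34$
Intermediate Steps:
$p{\left(E \right)} = -2 + 2 E^{2}$ ($p{\left(E \right)} = \left(E^{2} + E^{2}\right) - 2 = 2 E^{2} - 2 = -2 + 2 E^{2}$)
$r{\left(S \right)} = \frac{1}{3}$
$K = - \frac{1}{3}$ ($K = \left(-1\right) \frac{1}{3} = - \frac{1}{3} \approx -0.33333$)
$K \left(-6\right) Y = \left(- \frac{1}{3}\right) \left(-6\right) \left(-17\right) = 2 \left(-17\right) = -34$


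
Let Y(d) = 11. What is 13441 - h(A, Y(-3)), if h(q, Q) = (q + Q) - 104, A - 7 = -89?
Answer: 13616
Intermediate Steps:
A = -82 (A = 7 - 89 = -82)
h(q, Q) = -104 + Q + q (h(q, Q) = (Q + q) - 104 = -104 + Q + q)
13441 - h(A, Y(-3)) = 13441 - (-104 + 11 - 82) = 13441 - 1*(-175) = 13441 + 175 = 13616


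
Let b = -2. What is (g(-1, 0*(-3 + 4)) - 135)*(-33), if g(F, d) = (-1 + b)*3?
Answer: 4752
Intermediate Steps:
g(F, d) = -9 (g(F, d) = (-1 - 2)*3 = -3*3 = -9)
(g(-1, 0*(-3 + 4)) - 135)*(-33) = (-9 - 135)*(-33) = -144*(-33) = 4752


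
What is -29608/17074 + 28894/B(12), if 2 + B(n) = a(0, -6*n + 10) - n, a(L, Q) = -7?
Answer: -246978962/179277 ≈ -1377.6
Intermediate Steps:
B(n) = -9 - n (B(n) = -2 + (-7 - n) = -9 - n)
-29608/17074 + 28894/B(12) = -29608/17074 + 28894/(-9 - 1*12) = -29608*1/17074 + 28894/(-9 - 12) = -14804/8537 + 28894/(-21) = -14804/8537 + 28894*(-1/21) = -14804/8537 - 28894/21 = -246978962/179277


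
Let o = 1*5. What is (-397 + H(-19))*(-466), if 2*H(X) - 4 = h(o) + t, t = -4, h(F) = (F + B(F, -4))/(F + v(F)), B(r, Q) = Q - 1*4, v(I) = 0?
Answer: 925709/5 ≈ 1.8514e+5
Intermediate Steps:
B(r, Q) = -4 + Q (B(r, Q) = Q - 4 = -4 + Q)
o = 5
h(F) = (-8 + F)/F (h(F) = (F + (-4 - 4))/(F + 0) = (F - 8)/F = (-8 + F)/F)
H(X) = -3/10 (H(X) = 2 + ((-8 + 5)/5 - 4)/2 = 2 + ((⅕)*(-3) - 4)/2 = 2 + (-⅗ - 4)/2 = 2 + (½)*(-23/5) = 2 - 23/10 = -3/10)
(-397 + H(-19))*(-466) = (-397 - 3/10)*(-466) = -3973/10*(-466) = 925709/5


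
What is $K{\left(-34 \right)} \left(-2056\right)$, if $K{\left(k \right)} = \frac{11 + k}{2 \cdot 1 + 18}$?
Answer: $\frac{11822}{5} \approx 2364.4$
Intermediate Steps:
$K{\left(k \right)} = \frac{11}{20} + \frac{k}{20}$ ($K{\left(k \right)} = \frac{11 + k}{2 + 18} = \frac{11 + k}{20} = \left(11 + k\right) \frac{1}{20} = \frac{11}{20} + \frac{k}{20}$)
$K{\left(-34 \right)} \left(-2056\right) = \left(\frac{11}{20} + \frac{1}{20} \left(-34\right)\right) \left(-2056\right) = \left(\frac{11}{20} - \frac{17}{10}\right) \left(-2056\right) = \left(- \frac{23}{20}\right) \left(-2056\right) = \frac{11822}{5}$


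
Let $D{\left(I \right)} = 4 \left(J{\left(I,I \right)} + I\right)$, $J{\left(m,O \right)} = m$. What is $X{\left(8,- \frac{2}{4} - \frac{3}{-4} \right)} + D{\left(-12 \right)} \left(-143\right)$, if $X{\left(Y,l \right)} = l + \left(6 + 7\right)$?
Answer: $\frac{54965}{4} \approx 13741.0$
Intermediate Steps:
$X{\left(Y,l \right)} = 13 + l$ ($X{\left(Y,l \right)} = l + 13 = 13 + l$)
$D{\left(I \right)} = 8 I$ ($D{\left(I \right)} = 4 \left(I + I\right) = 4 \cdot 2 I = 8 I$)
$X{\left(8,- \frac{2}{4} - \frac{3}{-4} \right)} + D{\left(-12 \right)} \left(-143\right) = \left(13 - \left(\frac{1}{2} - \frac{3}{4}\right)\right) + 8 \left(-12\right) \left(-143\right) = \left(13 - - \frac{1}{4}\right) - -13728 = \left(13 + \left(- \frac{1}{2} + \frac{3}{4}\right)\right) + 13728 = \left(13 + \frac{1}{4}\right) + 13728 = \frac{53}{4} + 13728 = \frac{54965}{4}$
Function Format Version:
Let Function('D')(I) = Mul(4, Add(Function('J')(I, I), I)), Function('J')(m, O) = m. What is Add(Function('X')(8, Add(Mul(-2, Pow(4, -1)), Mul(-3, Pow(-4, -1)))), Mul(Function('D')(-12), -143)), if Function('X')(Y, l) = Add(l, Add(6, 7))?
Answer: Rational(54965, 4) ≈ 13741.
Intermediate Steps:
Function('X')(Y, l) = Add(13, l) (Function('X')(Y, l) = Add(l, 13) = Add(13, l))
Function('D')(I) = Mul(8, I) (Function('D')(I) = Mul(4, Add(I, I)) = Mul(4, Mul(2, I)) = Mul(8, I))
Add(Function('X')(8, Add(Mul(-2, Pow(4, -1)), Mul(-3, Pow(-4, -1)))), Mul(Function('D')(-12), -143)) = Add(Add(13, Add(Mul(-2, Pow(4, -1)), Mul(-3, Pow(-4, -1)))), Mul(Mul(8, -12), -143)) = Add(Add(13, Add(Mul(-2, Rational(1, 4)), Mul(-3, Rational(-1, 4)))), Mul(-96, -143)) = Add(Add(13, Add(Rational(-1, 2), Rational(3, 4))), 13728) = Add(Add(13, Rational(1, 4)), 13728) = Add(Rational(53, 4), 13728) = Rational(54965, 4)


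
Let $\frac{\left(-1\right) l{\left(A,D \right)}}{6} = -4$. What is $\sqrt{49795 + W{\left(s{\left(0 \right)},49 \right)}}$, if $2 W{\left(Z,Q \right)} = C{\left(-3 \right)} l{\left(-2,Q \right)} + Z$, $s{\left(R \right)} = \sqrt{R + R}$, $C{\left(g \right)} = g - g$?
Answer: $\sqrt{49795} \approx 223.15$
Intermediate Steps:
$C{\left(g \right)} = 0$
$s{\left(R \right)} = \sqrt{2} \sqrt{R}$ ($s{\left(R \right)} = \sqrt{2 R} = \sqrt{2} \sqrt{R}$)
$l{\left(A,D \right)} = 24$ ($l{\left(A,D \right)} = \left(-6\right) \left(-4\right) = 24$)
$W{\left(Z,Q \right)} = \frac{Z}{2}$ ($W{\left(Z,Q \right)} = \frac{0 \cdot 24 + Z}{2} = \frac{0 + Z}{2} = \frac{Z}{2}$)
$\sqrt{49795 + W{\left(s{\left(0 \right)},49 \right)}} = \sqrt{49795 + \frac{\sqrt{2} \sqrt{0}}{2}} = \sqrt{49795 + \frac{\sqrt{2} \cdot 0}{2}} = \sqrt{49795 + \frac{1}{2} \cdot 0} = \sqrt{49795 + 0} = \sqrt{49795}$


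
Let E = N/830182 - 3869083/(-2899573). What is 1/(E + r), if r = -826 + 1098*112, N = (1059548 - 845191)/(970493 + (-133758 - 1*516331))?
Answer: 771267957949683544/94211410215620980083985 ≈ 8.1866e-6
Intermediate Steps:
N = 214357/320404 (N = 214357/(970493 + (-133758 - 516331)) = 214357/(970493 - 650089) = 214357/320404 ≈ 0.66902)
E = 1029152067135184385/771267957949683544 (E = (214357/320404)/830182 - 3869083/(-2899573) = (214357/320404)*(1/830182) - 3869083*(-1/2899573) = 214357/265993633528 + 3869083/2899573 = 1029152067135184385/771267957949683544 ≈ 1.3344)
r = 122150 (r = -826 + 122976 = 122150)
1/(E + r) = 1/(1029152067135184385/771267957949683544 + 122150) = 1/(94211410215620980083985/771267957949683544) = 771267957949683544/94211410215620980083985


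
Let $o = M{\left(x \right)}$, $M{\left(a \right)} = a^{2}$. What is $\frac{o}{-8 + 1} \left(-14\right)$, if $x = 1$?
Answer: $2$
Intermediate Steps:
$o = 1$ ($o = 1^{2} = 1$)
$\frac{o}{-8 + 1} \left(-14\right) = 1 \frac{1}{-8 + 1} \left(-14\right) = 1 \frac{1}{-7} \left(-14\right) = 1 \left(- \frac{1}{7}\right) \left(-14\right) = \left(- \frac{1}{7}\right) \left(-14\right) = 2$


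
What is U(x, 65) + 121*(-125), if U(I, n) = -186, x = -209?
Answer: -15311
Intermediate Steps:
U(x, 65) + 121*(-125) = -186 + 121*(-125) = -186 - 15125 = -15311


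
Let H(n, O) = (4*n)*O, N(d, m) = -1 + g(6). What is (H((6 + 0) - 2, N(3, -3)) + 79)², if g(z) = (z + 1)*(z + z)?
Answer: 1979649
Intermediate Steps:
g(z) = 2*z*(1 + z) (g(z) = (1 + z)*(2*z) = 2*z*(1 + z))
N(d, m) = 83 (N(d, m) = -1 + 2*6*(1 + 6) = -1 + 2*6*7 = -1 + 84 = 83)
H(n, O) = 4*O*n
(H((6 + 0) - 2, N(3, -3)) + 79)² = (4*83*((6 + 0) - 2) + 79)² = (4*83*(6 - 2) + 79)² = (4*83*4 + 79)² = (1328 + 79)² = 1407² = 1979649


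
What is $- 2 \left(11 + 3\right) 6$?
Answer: $-168$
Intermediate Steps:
$- 2 \left(11 + 3\right) 6 = \left(-2\right) 14 \cdot 6 = \left(-28\right) 6 = -168$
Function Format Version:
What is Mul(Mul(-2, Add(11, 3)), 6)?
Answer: -168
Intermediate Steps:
Mul(Mul(-2, Add(11, 3)), 6) = Mul(Mul(-2, 14), 6) = Mul(-28, 6) = -168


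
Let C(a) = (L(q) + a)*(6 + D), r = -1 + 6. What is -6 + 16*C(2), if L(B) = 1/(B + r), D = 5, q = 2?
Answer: 2598/7 ≈ 371.14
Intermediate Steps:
r = 5
L(B) = 1/(5 + B) (L(B) = 1/(B + 5) = 1/(5 + B))
C(a) = 11/7 + 11*a (C(a) = (1/(5 + 2) + a)*(6 + 5) = (1/7 + a)*11 = (⅐ + a)*11 = 11/7 + 11*a)
-6 + 16*C(2) = -6 + 16*(11/7 + 11*2) = -6 + 16*(11/7 + 22) = -6 + 16*(165/7) = -6 + 2640/7 = 2598/7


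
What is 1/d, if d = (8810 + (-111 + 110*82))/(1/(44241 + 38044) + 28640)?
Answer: 2356642401/1458007915 ≈ 1.6163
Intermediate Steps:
d = 1458007915/2356642401 (d = (8810 + (-111 + 9020))/(1/82285 + 28640) = (8810 + 8909)/(1/82285 + 28640) = 17719/(2356642401/82285) = 17719*(82285/2356642401) = 1458007915/2356642401 ≈ 0.61868)
1/d = 1/(1458007915/2356642401) = 2356642401/1458007915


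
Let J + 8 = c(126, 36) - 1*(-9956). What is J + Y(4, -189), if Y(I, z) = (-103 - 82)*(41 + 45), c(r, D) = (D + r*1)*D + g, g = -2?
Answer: -132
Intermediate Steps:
c(r, D) = -2 + D*(D + r) (c(r, D) = (D + r*1)*D - 2 = (D + r)*D - 2 = D*(D + r) - 2 = -2 + D*(D + r))
Y(I, z) = -15910 (Y(I, z) = -185*86 = -15910)
J = 15778 (J = -8 + ((-2 + 36² + 36*126) - 1*(-9956)) = -8 + ((-2 + 1296 + 4536) + 9956) = -8 + (5830 + 9956) = -8 + 15786 = 15778)
J + Y(4, -189) = 15778 - 15910 = -132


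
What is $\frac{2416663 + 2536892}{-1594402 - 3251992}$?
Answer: $- \frac{4953555}{4846394} \approx -1.0221$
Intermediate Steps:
$\frac{2416663 + 2536892}{-1594402 - 3251992} = \frac{4953555}{-4846394} = 4953555 \left(- \frac{1}{4846394}\right) = - \frac{4953555}{4846394}$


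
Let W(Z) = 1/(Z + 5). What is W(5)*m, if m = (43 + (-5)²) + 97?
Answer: 33/2 ≈ 16.500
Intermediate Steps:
W(Z) = 1/(5 + Z)
m = 165 (m = (43 + 25) + 97 = 68 + 97 = 165)
W(5)*m = 165/(5 + 5) = 165/10 = (⅒)*165 = 33/2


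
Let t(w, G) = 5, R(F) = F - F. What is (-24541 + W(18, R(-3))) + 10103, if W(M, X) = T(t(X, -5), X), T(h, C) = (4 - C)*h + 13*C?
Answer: -14418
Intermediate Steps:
R(F) = 0
T(h, C) = 13*C + h*(4 - C) (T(h, C) = h*(4 - C) + 13*C = 13*C + h*(4 - C))
W(M, X) = 20 + 8*X (W(M, X) = 4*5 + 13*X - 1*X*5 = 20 + 13*X - 5*X = 20 + 8*X)
(-24541 + W(18, R(-3))) + 10103 = (-24541 + (20 + 8*0)) + 10103 = (-24541 + (20 + 0)) + 10103 = (-24541 + 20) + 10103 = -24521 + 10103 = -14418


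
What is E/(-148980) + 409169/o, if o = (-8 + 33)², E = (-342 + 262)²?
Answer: 3047699881/4655625 ≈ 654.63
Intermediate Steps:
E = 6400 (E = (-80)² = 6400)
o = 625 (o = 25² = 625)
E/(-148980) + 409169/o = 6400/(-148980) + 409169/625 = 6400*(-1/148980) + 409169*(1/625) = -320/7449 + 409169/625 = 3047699881/4655625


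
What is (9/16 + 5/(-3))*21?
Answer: -371/16 ≈ -23.188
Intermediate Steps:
(9/16 + 5/(-3))*21 = (9*(1/16) + 5*(-⅓))*21 = (9/16 - 5/3)*21 = -53/48*21 = -371/16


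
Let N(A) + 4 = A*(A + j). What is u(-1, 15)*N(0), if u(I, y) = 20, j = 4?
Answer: -80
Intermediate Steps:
N(A) = -4 + A*(4 + A) (N(A) = -4 + A*(A + 4) = -4 + A*(4 + A))
u(-1, 15)*N(0) = 20*(-4 + 0² + 4*0) = 20*(-4 + 0 + 0) = 20*(-4) = -80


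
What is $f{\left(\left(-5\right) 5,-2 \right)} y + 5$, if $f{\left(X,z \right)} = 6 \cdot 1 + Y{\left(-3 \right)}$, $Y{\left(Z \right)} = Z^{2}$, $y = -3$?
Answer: $-40$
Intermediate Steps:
$f{\left(X,z \right)} = 15$ ($f{\left(X,z \right)} = 6 \cdot 1 + \left(-3\right)^{2} = 6 + 9 = 15$)
$f{\left(\left(-5\right) 5,-2 \right)} y + 5 = 15 \left(-3\right) + 5 = -45 + 5 = -40$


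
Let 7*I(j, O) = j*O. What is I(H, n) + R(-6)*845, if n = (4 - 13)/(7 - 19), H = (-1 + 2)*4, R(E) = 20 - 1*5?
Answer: 88728/7 ≈ 12675.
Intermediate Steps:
R(E) = 15 (R(E) = 20 - 5 = 15)
H = 4 (H = 1*4 = 4)
n = 3/4 (n = -9/(-12) = -9*(-1/12) = 3/4 ≈ 0.75000)
I(j, O) = O*j/7 (I(j, O) = (j*O)/7 = (O*j)/7 = O*j/7)
I(H, n) + R(-6)*845 = (1/7)*(3/4)*4 + 15*845 = 3/7 + 12675 = 88728/7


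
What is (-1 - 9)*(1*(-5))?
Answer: 50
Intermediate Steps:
(-1 - 9)*(1*(-5)) = -10*(-5) = 50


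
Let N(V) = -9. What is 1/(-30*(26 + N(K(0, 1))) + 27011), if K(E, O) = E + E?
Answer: 1/26501 ≈ 3.7734e-5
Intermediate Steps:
K(E, O) = 2*E
1/(-30*(26 + N(K(0, 1))) + 27011) = 1/(-30*(26 - 9) + 27011) = 1/(-30*17 + 27011) = 1/(-510 + 27011) = 1/26501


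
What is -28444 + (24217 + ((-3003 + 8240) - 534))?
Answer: 476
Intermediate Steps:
-28444 + (24217 + ((-3003 + 8240) - 534)) = -28444 + (24217 + (5237 - 534)) = -28444 + (24217 + 4703) = -28444 + 28920 = 476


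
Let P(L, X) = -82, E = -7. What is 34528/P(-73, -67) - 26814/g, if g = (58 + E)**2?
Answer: -15334346/35547 ≈ -431.38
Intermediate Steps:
g = 2601 (g = (58 - 7)**2 = 51**2 = 2601)
34528/P(-73, -67) - 26814/g = 34528/(-82) - 26814/2601 = 34528*(-1/82) - 26814*1/2601 = -17264/41 - 8938/867 = -15334346/35547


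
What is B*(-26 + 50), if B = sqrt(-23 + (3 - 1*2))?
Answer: 24*I*sqrt(22) ≈ 112.57*I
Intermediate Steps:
B = I*sqrt(22) (B = sqrt(-23 + (3 - 2)) = sqrt(-23 + 1) = sqrt(-22) = I*sqrt(22) ≈ 4.6904*I)
B*(-26 + 50) = (I*sqrt(22))*(-26 + 50) = (I*sqrt(22))*24 = 24*I*sqrt(22)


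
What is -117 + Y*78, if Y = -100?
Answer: -7917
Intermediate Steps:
-117 + Y*78 = -117 - 100*78 = -117 - 7800 = -7917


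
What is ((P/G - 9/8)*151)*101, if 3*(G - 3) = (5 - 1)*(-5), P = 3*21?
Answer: -24569361/88 ≈ -2.7920e+5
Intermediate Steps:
P = 63
G = -11/3 (G = 3 + ((5 - 1)*(-5))/3 = 3 + (4*(-5))/3 = 3 + (⅓)*(-20) = 3 - 20/3 = -11/3 ≈ -3.6667)
((P/G - 9/8)*151)*101 = ((63/(-11/3) - 9/8)*151)*101 = ((63*(-3/11) - 9*⅛)*151)*101 = ((-189/11 - 9/8)*151)*101 = -1611/88*151*101 = -243261/88*101 = -24569361/88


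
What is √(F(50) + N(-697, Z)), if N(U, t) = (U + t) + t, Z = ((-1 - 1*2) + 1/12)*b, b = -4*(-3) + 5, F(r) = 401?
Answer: I*√14226/6 ≈ 19.879*I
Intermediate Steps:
b = 17 (b = 12 + 5 = 17)
Z = -595/12 (Z = ((-1 - 1*2) + 1/12)*17 = ((-1 - 2) + 1/12)*17 = (-3 + 1/12)*17 = -35/12*17 = -595/12 ≈ -49.583)
N(U, t) = U + 2*t
√(F(50) + N(-697, Z)) = √(401 + (-697 + 2*(-595/12))) = √(401 + (-697 - 595/6)) = √(401 - 4777/6) = √(-2371/6) = I*√14226/6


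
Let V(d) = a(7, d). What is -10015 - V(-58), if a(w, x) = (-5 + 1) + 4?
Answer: -10015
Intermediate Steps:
a(w, x) = 0 (a(w, x) = -4 + 4 = 0)
V(d) = 0
-10015 - V(-58) = -10015 - 1*0 = -10015 + 0 = -10015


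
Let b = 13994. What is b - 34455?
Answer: -20461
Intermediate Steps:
b - 34455 = 13994 - 34455 = -20461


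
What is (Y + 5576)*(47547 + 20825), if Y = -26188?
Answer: -1409283664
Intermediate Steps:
(Y + 5576)*(47547 + 20825) = (-26188 + 5576)*(47547 + 20825) = -20612*68372 = -1409283664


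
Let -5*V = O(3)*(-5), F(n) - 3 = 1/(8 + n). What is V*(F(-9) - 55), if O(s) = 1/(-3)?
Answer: 53/3 ≈ 17.667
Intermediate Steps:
O(s) = -⅓
F(n) = 3 + 1/(8 + n)
V = -⅓ (V = -(-1)*(-5)/15 = -⅕*5/3 = -⅓ ≈ -0.33333)
V*(F(-9) - 55) = -((25 + 3*(-9))/(8 - 9) - 55)/3 = -((25 - 27)/(-1) - 55)/3 = -(-1*(-2) - 55)/3 = -(2 - 55)/3 = -⅓*(-53) = 53/3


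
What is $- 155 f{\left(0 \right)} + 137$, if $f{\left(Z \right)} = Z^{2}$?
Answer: $137$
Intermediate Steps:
$- 155 f{\left(0 \right)} + 137 = - 155 \cdot 0^{2} + 137 = \left(-155\right) 0 + 137 = 0 + 137 = 137$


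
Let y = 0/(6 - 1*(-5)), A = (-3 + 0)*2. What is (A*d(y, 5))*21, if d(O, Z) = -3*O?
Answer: 0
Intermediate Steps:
A = -6 (A = -3*2 = -6)
y = 0 (y = 0/(6 + 5) = 0/11 = 0*(1/11) = 0)
(A*d(y, 5))*21 = -(-18)*0*21 = -6*0*21 = 0*21 = 0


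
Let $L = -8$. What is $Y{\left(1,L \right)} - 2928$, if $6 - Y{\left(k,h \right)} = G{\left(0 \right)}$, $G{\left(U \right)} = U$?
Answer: $-2922$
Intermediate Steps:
$Y{\left(k,h \right)} = 6$ ($Y{\left(k,h \right)} = 6 - 0 = 6 + 0 = 6$)
$Y{\left(1,L \right)} - 2928 = 6 - 2928 = -2922$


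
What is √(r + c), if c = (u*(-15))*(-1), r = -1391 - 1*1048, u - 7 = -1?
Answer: 9*I*√29 ≈ 48.466*I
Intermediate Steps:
u = 6 (u = 7 - 1 = 6)
r = -2439 (r = -1391 - 1048 = -2439)
c = 90 (c = (6*(-15))*(-1) = -90*(-1) = 90)
√(r + c) = √(-2439 + 90) = √(-2349) = 9*I*√29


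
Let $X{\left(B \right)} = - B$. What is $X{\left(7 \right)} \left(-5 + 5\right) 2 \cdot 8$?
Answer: $0$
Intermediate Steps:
$X{\left(7 \right)} \left(-5 + 5\right) 2 \cdot 8 = \left(-1\right) 7 \left(-5 + 5\right) 2 \cdot 8 = - 7 \cdot 0 \cdot 2 \cdot 8 = \left(-7\right) 0 \cdot 8 = 0 \cdot 8 = 0$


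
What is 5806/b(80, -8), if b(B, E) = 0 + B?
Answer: 2903/40 ≈ 72.575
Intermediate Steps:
b(B, E) = B
5806/b(80, -8) = 5806/80 = 5806*(1/80) = 2903/40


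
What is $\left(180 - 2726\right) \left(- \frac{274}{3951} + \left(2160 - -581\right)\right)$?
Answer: $- \frac{27571695682}{3951} \approx -6.9784 \cdot 10^{6}$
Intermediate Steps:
$\left(180 - 2726\right) \left(- \frac{274}{3951} + \left(2160 - -581\right)\right) = - 2546 \left(\left(-274\right) \frac{1}{3951} + \left(2160 + 581\right)\right) = - 2546 \left(- \frac{274}{3951} + 2741\right) = \left(-2546\right) \frac{10829417}{3951} = - \frac{27571695682}{3951}$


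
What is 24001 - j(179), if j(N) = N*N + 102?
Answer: -8142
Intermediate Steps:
j(N) = 102 + N**2 (j(N) = N**2 + 102 = 102 + N**2)
24001 - j(179) = 24001 - (102 + 179**2) = 24001 - (102 + 32041) = 24001 - 1*32143 = 24001 - 32143 = -8142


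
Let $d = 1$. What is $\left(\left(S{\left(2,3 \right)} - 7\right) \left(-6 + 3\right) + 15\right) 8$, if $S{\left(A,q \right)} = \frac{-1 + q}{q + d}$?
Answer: $276$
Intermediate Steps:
$S{\left(A,q \right)} = \frac{-1 + q}{1 + q}$ ($S{\left(A,q \right)} = \frac{-1 + q}{q + 1} = \frac{-1 + q}{1 + q}$)
$\left(\left(S{\left(2,3 \right)} - 7\right) \left(-6 + 3\right) + 15\right) 8 = \left(\left(\frac{-1 + 3}{1 + 3} - 7\right) \left(-6 + 3\right) + 15\right) 8 = \left(\left(\frac{1}{4} \cdot 2 - 7\right) \left(-3\right) + 15\right) 8 = \left(\left(\frac{1}{2} - 7\right) \left(-3\right) + 15\right) 8 = \left(\left(- \frac{13}{2}\right) \left(-3\right) + 15\right) 8 = \left(\frac{39}{2} + 15\right) 8 = \frac{69}{2} \cdot 8 = 276$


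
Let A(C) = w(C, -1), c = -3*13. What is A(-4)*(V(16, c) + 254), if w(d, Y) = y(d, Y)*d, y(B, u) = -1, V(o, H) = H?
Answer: 860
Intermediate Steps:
c = -39
w(d, Y) = -d
A(C) = -C
A(-4)*(V(16, c) + 254) = (-1*(-4))*(-39 + 254) = 4*215 = 860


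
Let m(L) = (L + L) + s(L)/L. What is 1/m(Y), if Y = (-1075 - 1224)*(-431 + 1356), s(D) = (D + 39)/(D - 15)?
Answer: -2261176564625/9617123105835882018 ≈ -2.3512e-7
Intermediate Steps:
s(D) = (39 + D)/(-15 + D)
Y = -2126575 (Y = -2299*925 = -2126575)
m(L) = 2*L + (39 + L)/(L*(-15 + L)) (m(L) = (L + L) + ((39 + L)/(-15 + L))/L = 2*L + (39 + L)/(L*(-15 + L)))
1/m(Y) = 1/((39 - 2126575 + 2*(-2126575)**2*(-15 - 2126575))/((-2126575)*(-15 - 2126575))) = 1/(-1/2126575*(39 - 2126575 + 2*4522321230625*(-2126590))/(-2126590)) = 1/(-1/2126575*(-1/2126590)*(39 - 2126575 - 19234246211669637500)) = 1/(-1/2126575*(-1/2126590)*(-19234246211671764036)) = 1/(-9617123105835882018/2261176564625) = -2261176564625/9617123105835882018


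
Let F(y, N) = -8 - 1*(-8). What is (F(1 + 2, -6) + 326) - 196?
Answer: 130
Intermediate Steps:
F(y, N) = 0 (F(y, N) = -8 + 8 = 0)
(F(1 + 2, -6) + 326) - 196 = (0 + 326) - 196 = 326 - 196 = 130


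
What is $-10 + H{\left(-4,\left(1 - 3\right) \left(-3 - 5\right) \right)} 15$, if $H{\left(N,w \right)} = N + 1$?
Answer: $-55$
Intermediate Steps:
$H{\left(N,w \right)} = 1 + N$
$-10 + H{\left(-4,\left(1 - 3\right) \left(-3 - 5\right) \right)} 15 = -10 + \left(1 - 4\right) 15 = -10 - 45 = -55$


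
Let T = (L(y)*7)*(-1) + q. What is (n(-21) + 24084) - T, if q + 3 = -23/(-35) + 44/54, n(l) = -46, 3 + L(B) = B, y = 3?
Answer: 22717354/945 ≈ 24040.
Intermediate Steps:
L(B) = -3 + B
q = -1444/945 (q = -3 + (-23/(-35) + 44/54) = -3 + (-23*(-1/35) + 44*(1/54)) = -3 + (23/35 + 22/27) = -3 + 1391/945 = -1444/945 ≈ -1.5280)
T = -1444/945 (T = ((-3 + 3)*7)*(-1) - 1444/945 = (0*7)*(-1) - 1444/945 = 0*(-1) - 1444/945 = 0 - 1444/945 = -1444/945 ≈ -1.5280)
(n(-21) + 24084) - T = (-46 + 24084) - 1*(-1444/945) = 24038 + 1444/945 = 22717354/945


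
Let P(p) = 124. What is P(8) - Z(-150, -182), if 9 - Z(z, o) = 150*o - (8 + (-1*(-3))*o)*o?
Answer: -125101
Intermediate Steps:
Z(z, o) = 9 - 150*o + o*(8 + 3*o) (Z(z, o) = 9 - (150*o - (8 + (-1*(-3))*o)*o) = 9 - (150*o - (8 + 3*o)*o) = 9 - (150*o - o*(8 + 3*o)) = 9 + (-150*o + o*(8 + 3*o)) = 9 - 150*o + o*(8 + 3*o))
P(8) - Z(-150, -182) = 124 - (9 - 142*(-182) + 3*(-182)²) = 124 - (9 + 25844 + 3*33124) = 124 - (9 + 25844 + 99372) = 124 - 1*125225 = 124 - 125225 = -125101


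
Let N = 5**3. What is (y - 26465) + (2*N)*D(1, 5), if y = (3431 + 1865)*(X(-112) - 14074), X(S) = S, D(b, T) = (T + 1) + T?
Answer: -75152771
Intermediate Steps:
N = 125
D(b, T) = 1 + 2*T (D(b, T) = (1 + T) + T = 1 + 2*T)
y = -75129056 (y = (3431 + 1865)*(-112 - 14074) = 5296*(-14186) = -75129056)
(y - 26465) + (2*N)*D(1, 5) = (-75129056 - 26465) + (2*125)*(1 + 2*5) = -75155521 + 250*(1 + 10) = -75155521 + 250*11 = -75155521 + 2750 = -75152771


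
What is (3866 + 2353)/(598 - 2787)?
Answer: -6219/2189 ≈ -2.8410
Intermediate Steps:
(3866 + 2353)/(598 - 2787) = 6219/(-2189) = 6219*(-1/2189) = -6219/2189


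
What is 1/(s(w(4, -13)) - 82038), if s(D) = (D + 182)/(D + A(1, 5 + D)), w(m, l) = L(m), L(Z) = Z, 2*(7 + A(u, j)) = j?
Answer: -1/81914 ≈ -1.2208e-5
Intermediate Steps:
A(u, j) = -7 + j/2
w(m, l) = m
s(D) = (182 + D)/(-9/2 + 3*D/2) (s(D) = (D + 182)/(D + (-7 + (5 + D)/2)) = (182 + D)/(D + (-7 + (5/2 + D/2))) = (182 + D)/(D + (-9/2 + D/2)) = (182 + D)/(-9/2 + 3*D/2))
1/(s(w(4, -13)) - 82038) = 1/(2*(182 + 4)/(3*(-3 + 4)) - 82038) = 1/((2/3)*186/1 - 82038) = 1/((2/3)*1*186 - 82038) = 1/(124 - 82038) = 1/(-81914) = -1/81914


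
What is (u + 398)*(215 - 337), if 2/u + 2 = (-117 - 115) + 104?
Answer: -3156018/65 ≈ -48554.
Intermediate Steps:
u = -1/65 (u = 2/(-2 + ((-117 - 115) + 104)) = 2/(-2 + (-232 + 104)) = 2/(-2 - 128) = 2/(-130) = 2*(-1/130) = -1/65 ≈ -0.015385)
(u + 398)*(215 - 337) = (-1/65 + 398)*(215 - 337) = (25869/65)*(-122) = -3156018/65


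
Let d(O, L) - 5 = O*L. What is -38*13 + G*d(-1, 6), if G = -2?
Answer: -492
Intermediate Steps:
d(O, L) = 5 + L*O (d(O, L) = 5 + O*L = 5 + L*O)
-38*13 + G*d(-1, 6) = -38*13 - 2*(5 + 6*(-1)) = -494 - 2*(5 - 6) = -494 - 2*(-1) = -494 + 2 = -492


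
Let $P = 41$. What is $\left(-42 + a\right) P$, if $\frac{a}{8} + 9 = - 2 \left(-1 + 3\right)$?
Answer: $-5986$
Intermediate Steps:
$a = -104$ ($a = -72 + 8 \left(- 2 \left(-1 + 3\right)\right) = -72 + 8 \left(\left(-2\right) 2\right) = -72 + 8 \left(-4\right) = -72 - 32 = -104$)
$\left(-42 + a\right) P = \left(-42 - 104\right) 41 = \left(-146\right) 41 = -5986$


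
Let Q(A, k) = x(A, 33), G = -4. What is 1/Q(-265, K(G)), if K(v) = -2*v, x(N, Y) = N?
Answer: -1/265 ≈ -0.0037736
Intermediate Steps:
Q(A, k) = A
1/Q(-265, K(G)) = 1/(-265) = -1/265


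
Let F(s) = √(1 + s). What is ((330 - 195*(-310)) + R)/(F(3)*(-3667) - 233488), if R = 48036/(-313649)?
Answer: -3177256364/12588929913 ≈ -0.25239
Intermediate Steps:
R = -48036/313649 (R = 48036*(-1/313649) = -48036/313649 ≈ -0.15315)
((330 - 195*(-310)) + R)/(F(3)*(-3667) - 233488) = ((330 - 195*(-310)) - 48036/313649)/(√(1 + 3)*(-3667) - 233488) = ((330 + 60450) - 48036/313649)/(√4*(-3667) - 233488) = (60780 - 48036/313649)/(2*(-3667) - 233488) = 19063538184/(313649*(-7334 - 233488)) = (19063538184/313649)/(-240822) = (19063538184/313649)*(-1/240822) = -3177256364/12588929913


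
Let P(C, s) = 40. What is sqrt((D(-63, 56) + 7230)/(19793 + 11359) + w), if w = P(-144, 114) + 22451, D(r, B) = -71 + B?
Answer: sqrt(151573267901)/2596 ≈ 149.97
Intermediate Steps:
w = 22491 (w = 40 + 22451 = 22491)
sqrt((D(-63, 56) + 7230)/(19793 + 11359) + w) = sqrt(((-71 + 56) + 7230)/(19793 + 11359) + 22491) = sqrt((-15 + 7230)/31152 + 22491) = sqrt(7215*(1/31152) + 22491) = sqrt(2405/10384 + 22491) = sqrt(233548949/10384) = sqrt(151573267901)/2596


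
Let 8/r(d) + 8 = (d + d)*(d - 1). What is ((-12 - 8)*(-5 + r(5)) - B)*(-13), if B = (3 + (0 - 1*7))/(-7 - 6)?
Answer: -1231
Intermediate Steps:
r(d) = 8/(-8 + 2*d*(-1 + d)) (r(d) = 8/(-8 + (d + d)*(d - 1)) = 8/(-8 + (2*d)*(-1 + d)) = 8/(-8 + 2*d*(-1 + d)))
B = 4/13 (B = (3 + (0 - 7))/(-13) = (3 - 7)*(-1/13) = -4*(-1/13) = 4/13 ≈ 0.30769)
((-12 - 8)*(-5 + r(5)) - B)*(-13) = ((-12 - 8)*(-5 + 4/(-4 + 5² - 1*5)) - 1*4/13)*(-13) = (-20*(-5 + 4/(-4 + 25 - 5)) - 4/13)*(-13) = (-20*(-5 + 4/16) - 4/13)*(-13) = (-20*(-5 + 4*(1/16)) - 4/13)*(-13) = (-20*(-5 + ¼) - 4/13)*(-13) = (-20*(-19/4) - 4/13)*(-13) = (95 - 4/13)*(-13) = (1231/13)*(-13) = -1231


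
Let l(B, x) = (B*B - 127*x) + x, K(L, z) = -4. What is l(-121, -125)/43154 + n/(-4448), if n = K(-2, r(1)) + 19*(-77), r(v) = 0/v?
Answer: 99243043/95974496 ≈ 1.0341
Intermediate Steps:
r(v) = 0
l(B, x) = B² - 126*x (l(B, x) = (B² - 127*x) + x = B² - 126*x)
n = -1467 (n = -4 + 19*(-77) = -4 - 1463 = -1467)
l(-121, -125)/43154 + n/(-4448) = ((-121)² - 126*(-125))/43154 - 1467/(-4448) = (14641 + 15750)*(1/43154) - 1467*(-1/4448) = 30391*(1/43154) + 1467/4448 = 30391/43154 + 1467/4448 = 99243043/95974496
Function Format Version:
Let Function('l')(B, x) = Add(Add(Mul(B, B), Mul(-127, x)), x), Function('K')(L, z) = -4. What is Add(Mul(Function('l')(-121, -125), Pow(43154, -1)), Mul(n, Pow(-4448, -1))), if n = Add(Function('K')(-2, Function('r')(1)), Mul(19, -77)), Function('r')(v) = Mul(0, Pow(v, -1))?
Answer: Rational(99243043, 95974496) ≈ 1.0341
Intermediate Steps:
Function('r')(v) = 0
Function('l')(B, x) = Add(Pow(B, 2), Mul(-126, x)) (Function('l')(B, x) = Add(Add(Pow(B, 2), Mul(-127, x)), x) = Add(Pow(B, 2), Mul(-126, x)))
n = -1467 (n = Add(-4, Mul(19, -77)) = Add(-4, -1463) = -1467)
Add(Mul(Function('l')(-121, -125), Pow(43154, -1)), Mul(n, Pow(-4448, -1))) = Add(Mul(Add(Pow(-121, 2), Mul(-126, -125)), Pow(43154, -1)), Mul(-1467, Pow(-4448, -1))) = Add(Mul(Add(14641, 15750), Rational(1, 43154)), Mul(-1467, Rational(-1, 4448))) = Add(Mul(30391, Rational(1, 43154)), Rational(1467, 4448)) = Add(Rational(30391, 43154), Rational(1467, 4448)) = Rational(99243043, 95974496)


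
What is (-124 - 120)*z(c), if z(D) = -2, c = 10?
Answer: 488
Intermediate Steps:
(-124 - 120)*z(c) = (-124 - 120)*(-2) = -244*(-2) = 488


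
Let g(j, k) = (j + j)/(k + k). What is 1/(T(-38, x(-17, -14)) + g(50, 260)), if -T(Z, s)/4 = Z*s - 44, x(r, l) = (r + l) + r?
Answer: -26/185115 ≈ -0.00014045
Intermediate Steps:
g(j, k) = j/k (g(j, k) = (2*j)/((2*k)) = (2*j)*(1/(2*k)) = j/k)
x(r, l) = l + 2*r (x(r, l) = (l + r) + r = l + 2*r)
T(Z, s) = 176 - 4*Z*s (T(Z, s) = -4*(Z*s - 44) = -4*(-44 + Z*s) = 176 - 4*Z*s)
1/(T(-38, x(-17, -14)) + g(50, 260)) = 1/((176 - 4*(-38)*(-14 + 2*(-17))) + 50/260) = 1/((176 - 4*(-38)*(-14 - 34)) + 50*(1/260)) = 1/((176 - 4*(-38)*(-48)) + 5/26) = 1/((176 - 7296) + 5/26) = 1/(-7120 + 5/26) = 1/(-185115/26) = -26/185115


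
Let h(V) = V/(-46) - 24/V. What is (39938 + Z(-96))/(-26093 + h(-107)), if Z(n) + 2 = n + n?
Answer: -21735552/14268577 ≈ -1.5233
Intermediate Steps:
h(V) = -24/V - V/46 (h(V) = V*(-1/46) - 24/V = -V/46 - 24/V = -24/V - V/46)
Z(n) = -2 + 2*n (Z(n) = -2 + (n + n) = -2 + 2*n)
(39938 + Z(-96))/(-26093 + h(-107)) = (39938 + (-2 + 2*(-96)))/(-26093 + (-24/(-107) - 1/46*(-107))) = (39938 + (-2 - 192))/(-26093 + (-24*(-1/107) + 107/46)) = (39938 - 194)/(-26093 + (24/107 + 107/46)) = 39744/(-26093 + 12553/4922) = 39744/(-128417193/4922) = 39744*(-4922/128417193) = -21735552/14268577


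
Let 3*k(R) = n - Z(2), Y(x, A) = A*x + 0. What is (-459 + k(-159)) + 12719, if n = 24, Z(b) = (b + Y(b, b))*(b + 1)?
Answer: 12262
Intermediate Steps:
Y(x, A) = A*x
Z(b) = (1 + b)*(b + b²) (Z(b) = (b + b*b)*(b + 1) = (b + b²)*(1 + b) = (1 + b)*(b + b²))
k(R) = 2 (k(R) = (24 - 2*(1 + 2² + 2*2))/3 = (24 - 2*(1 + 4 + 4))/3 = (24 - 2*9)/3 = (24 - 1*18)/3 = (24 - 18)/3 = (⅓)*6 = 2)
(-459 + k(-159)) + 12719 = (-459 + 2) + 12719 = -457 + 12719 = 12262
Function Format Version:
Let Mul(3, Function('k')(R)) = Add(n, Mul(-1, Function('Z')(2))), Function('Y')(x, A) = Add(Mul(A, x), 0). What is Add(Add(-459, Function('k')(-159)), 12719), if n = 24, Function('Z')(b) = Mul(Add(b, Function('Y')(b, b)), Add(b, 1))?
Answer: 12262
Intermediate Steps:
Function('Y')(x, A) = Mul(A, x)
Function('Z')(b) = Mul(Add(1, b), Add(b, Pow(b, 2))) (Function('Z')(b) = Mul(Add(b, Mul(b, b)), Add(b, 1)) = Mul(Add(b, Pow(b, 2)), Add(1, b)) = Mul(Add(1, b), Add(b, Pow(b, 2))))
Function('k')(R) = 2 (Function('k')(R) = Mul(Rational(1, 3), Add(24, Mul(-1, Mul(2, Add(1, Pow(2, 2), Mul(2, 2)))))) = Mul(Rational(1, 3), Add(24, Mul(-1, Mul(2, Add(1, 4, 4))))) = Mul(Rational(1, 3), Add(24, Mul(-1, Mul(2, 9)))) = Mul(Rational(1, 3), Add(24, Mul(-1, 18))) = Mul(Rational(1, 3), Add(24, -18)) = Mul(Rational(1, 3), 6) = 2)
Add(Add(-459, Function('k')(-159)), 12719) = Add(Add(-459, 2), 12719) = Add(-457, 12719) = 12262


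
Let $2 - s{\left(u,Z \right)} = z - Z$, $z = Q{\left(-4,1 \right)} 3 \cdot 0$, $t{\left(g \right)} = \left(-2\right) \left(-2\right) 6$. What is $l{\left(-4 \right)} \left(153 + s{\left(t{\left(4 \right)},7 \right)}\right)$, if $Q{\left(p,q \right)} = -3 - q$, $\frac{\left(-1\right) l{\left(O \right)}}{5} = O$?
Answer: $3240$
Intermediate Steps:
$t{\left(g \right)} = 24$ ($t{\left(g \right)} = 4 \cdot 6 = 24$)
$l{\left(O \right)} = - 5 O$
$z = 0$ ($z = \left(-3 - 1\right) 3 \cdot 0 = \left(-4\right) 3 \cdot 0 = \left(-12\right) 0 = 0$)
$s{\left(u,Z \right)} = 2 + Z$ ($s{\left(u,Z \right)} = 2 - \left(0 - Z\right) = 2 - - Z = 2 + Z$)
$l{\left(-4 \right)} \left(153 + s{\left(t{\left(4 \right)},7 \right)}\right) = \left(-5\right) \left(-4\right) \left(153 + \left(2 + 7\right)\right) = 20 \left(153 + 9\right) = 20 \cdot 162 = 3240$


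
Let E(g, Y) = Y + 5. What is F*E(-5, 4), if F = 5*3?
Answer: 135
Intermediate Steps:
F = 15
E(g, Y) = 5 + Y
F*E(-5, 4) = 15*(5 + 4) = 15*9 = 135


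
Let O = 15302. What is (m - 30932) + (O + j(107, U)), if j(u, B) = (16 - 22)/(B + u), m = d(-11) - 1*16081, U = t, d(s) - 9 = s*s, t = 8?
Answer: -3631821/115 ≈ -31581.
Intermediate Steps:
d(s) = 9 + s² (d(s) = 9 + s*s = 9 + s²)
U = 8
m = -15951 (m = (9 + (-11)²) - 1*16081 = (9 + 121) - 16081 = 130 - 16081 = -15951)
j(u, B) = -6/(B + u)
(m - 30932) + (O + j(107, U)) = (-15951 - 30932) + (15302 - 6/(8 + 107)) = -46883 + (15302 - 6/115) = -46883 + 1759724/115 = -3631821/115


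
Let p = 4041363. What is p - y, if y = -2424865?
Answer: 6466228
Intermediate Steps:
p - y = 4041363 - 1*(-2424865) = 4041363 + 2424865 = 6466228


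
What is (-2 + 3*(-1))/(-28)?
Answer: 5/28 ≈ 0.17857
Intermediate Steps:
(-2 + 3*(-1))/(-28) = (-2 - 3)*(-1/28) = -5*(-1/28) = 5/28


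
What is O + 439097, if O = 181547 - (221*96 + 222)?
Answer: 599206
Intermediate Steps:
O = 160109 (O = 181547 - (21216 + 222) = 181547 - 1*21438 = 181547 - 21438 = 160109)
O + 439097 = 160109 + 439097 = 599206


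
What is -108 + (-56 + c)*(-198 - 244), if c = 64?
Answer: -3644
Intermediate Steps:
-108 + (-56 + c)*(-198 - 244) = -108 + (-56 + 64)*(-198 - 244) = -108 + 8*(-442) = -108 - 3536 = -3644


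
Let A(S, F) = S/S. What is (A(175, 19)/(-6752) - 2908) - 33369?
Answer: -244942305/6752 ≈ -36277.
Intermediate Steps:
A(S, F) = 1
(A(175, 19)/(-6752) - 2908) - 33369 = (1/(-6752) - 2908) - 33369 = (1*(-1/6752) - 2908) - 33369 = (-1/6752 - 2908) - 33369 = -19634817/6752 - 33369 = -244942305/6752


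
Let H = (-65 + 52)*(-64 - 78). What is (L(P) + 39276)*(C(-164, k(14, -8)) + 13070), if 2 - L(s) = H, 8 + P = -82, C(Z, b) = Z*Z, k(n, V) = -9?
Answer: 1496007312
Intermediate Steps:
C(Z, b) = Z²
P = -90 (P = -8 - 82 = -90)
H = 1846 (H = -13*(-142) = 1846)
L(s) = -1844 (L(s) = 2 - 1*1846 = 2 - 1846 = -1844)
(L(P) + 39276)*(C(-164, k(14, -8)) + 13070) = (-1844 + 39276)*((-164)² + 13070) = 37432*(26896 + 13070) = 37432*39966 = 1496007312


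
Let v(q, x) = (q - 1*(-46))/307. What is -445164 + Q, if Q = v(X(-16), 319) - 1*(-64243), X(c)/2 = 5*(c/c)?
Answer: -116942691/307 ≈ -3.8092e+5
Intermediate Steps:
X(c) = 10 (X(c) = 2*(5*(c/c)) = 2*(5*1) = 2*5 = 10)
v(q, x) = 46/307 + q/307 (v(q, x) = (q + 46)*(1/307) = (46 + q)*(1/307) = 46/307 + q/307)
Q = 19722657/307 (Q = (46/307 + (1/307)*10) - 1*(-64243) = (46/307 + 10/307) + 64243 = 56/307 + 64243 = 19722657/307 ≈ 64243.)
-445164 + Q = -445164 + 19722657/307 = -116942691/307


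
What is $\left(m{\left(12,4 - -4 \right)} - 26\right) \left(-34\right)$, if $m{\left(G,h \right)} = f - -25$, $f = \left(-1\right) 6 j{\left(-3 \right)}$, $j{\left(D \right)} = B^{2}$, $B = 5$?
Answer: $5134$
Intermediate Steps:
$j{\left(D \right)} = 25$ ($j{\left(D \right)} = 5^{2} = 25$)
$f = -150$ ($f = \left(-1\right) 6 \cdot 25 = \left(-6\right) 25 = -150$)
$m{\left(G,h \right)} = -125$ ($m{\left(G,h \right)} = -150 - -25 = -150 + 25 = -125$)
$\left(m{\left(12,4 - -4 \right)} - 26\right) \left(-34\right) = \left(-125 - 26\right) \left(-34\right) = \left(-151\right) \left(-34\right) = 5134$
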